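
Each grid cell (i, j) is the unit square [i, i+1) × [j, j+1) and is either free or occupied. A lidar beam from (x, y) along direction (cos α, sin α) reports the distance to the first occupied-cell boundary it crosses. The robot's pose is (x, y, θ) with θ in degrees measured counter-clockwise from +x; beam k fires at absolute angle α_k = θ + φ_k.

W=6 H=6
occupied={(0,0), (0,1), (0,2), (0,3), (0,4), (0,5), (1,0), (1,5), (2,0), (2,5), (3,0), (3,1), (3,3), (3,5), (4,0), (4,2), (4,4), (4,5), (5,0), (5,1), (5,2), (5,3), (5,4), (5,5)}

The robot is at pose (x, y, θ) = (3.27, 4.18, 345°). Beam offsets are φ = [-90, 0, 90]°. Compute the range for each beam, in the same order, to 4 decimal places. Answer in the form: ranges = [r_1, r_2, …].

beam 1: φ=-90°, α=255°
  dir = (cos 255°, sin 255°) = (-0.2588, -0.9659); from cell (3,4)
  next x-line at t=1.0432, next y-line at t=0.1863; Δt_x=3.8637, Δt_y=1.0353
    y: enter (3,3) at t=0.1863 ← occupied
  → r_1 = 0.1863
beam 2: φ=0°, α=345°
  dir = (cos 345°, sin 345°) = (0.9659, -0.2588); from cell (3,4)
  next x-line at t=0.7558, next y-line at t=0.6955; Δt_x=1.0353, Δt_y=3.8637
    y: enter (3,3) at t=0.6955 ← occupied
  → r_2 = 0.6955
beam 3: φ=90°, α=75°
  dir = (cos 75°, sin 75°) = (0.2588, 0.9659); from cell (3,4)
  next x-line at t=2.8205, next y-line at t=0.8489; Δt_x=3.8637, Δt_y=1.0353
    y: enter (3,5) at t=0.8489 ← occupied
  → r_3 = 0.8489

ranges = [0.1863, 0.6955, 0.8489]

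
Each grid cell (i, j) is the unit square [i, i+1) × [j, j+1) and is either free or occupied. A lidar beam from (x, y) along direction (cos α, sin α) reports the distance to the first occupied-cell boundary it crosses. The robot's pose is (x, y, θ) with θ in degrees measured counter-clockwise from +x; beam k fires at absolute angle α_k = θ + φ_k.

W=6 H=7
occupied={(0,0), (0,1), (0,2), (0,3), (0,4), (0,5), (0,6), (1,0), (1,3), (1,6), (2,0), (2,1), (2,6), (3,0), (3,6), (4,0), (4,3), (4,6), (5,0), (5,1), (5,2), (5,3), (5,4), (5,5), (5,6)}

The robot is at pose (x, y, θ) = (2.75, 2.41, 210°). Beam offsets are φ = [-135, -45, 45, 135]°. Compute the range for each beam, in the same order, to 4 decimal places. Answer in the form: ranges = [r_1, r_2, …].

ranges = [3.7166, 1.8117, 0.4245, 2.3294]

beam 1: φ=-135°, α=75°
  cosα=0.2588 sinα=0.9659 | (2,2) | tMaxX 0.9659 tMaxY 0.6108 | tΔX 3.8637 tΔY 1.0353
    t=0.6108 [y] (2,3)
    t=0.9659 [x] (3,3)
    t=1.6461 [y] (3,4)
    t=2.6814 [y] (3,5)
    t=3.7166 [y] (3,6) — stop
  → r_1 = 3.7166
beam 2: φ=-45°, α=165°
  cosα=-0.9659 sinα=0.2588 | (2,2) | tMaxX 0.7765 tMaxY 2.2796 | tΔX 1.0353 tΔY 3.8637
    t=0.7765 [x] (1,2)
    t=1.8117 [x] (0,2) — stop
  → r_2 = 1.8117
beam 3: φ=45°, α=255°
  cosα=-0.2588 sinα=-0.9659 | (2,2) | tMaxX 2.8978 tMaxY 0.4245 | tΔX 3.8637 tΔY 1.0353
    t=0.4245 [y] (2,1) — stop
  → r_3 = 0.4245
beam 4: φ=135°, α=345°
  cosα=0.9659 sinα=-0.2588 | (2,2) | tMaxX 0.2588 tMaxY 1.5841 | tΔX 1.0353 tΔY 3.8637
    t=0.2588 [x] (3,2)
    t=1.2941 [x] (4,2)
    t=1.5841 [y] (4,1)
    t=2.3294 [x] (5,1) — stop
  → r_4 = 2.3294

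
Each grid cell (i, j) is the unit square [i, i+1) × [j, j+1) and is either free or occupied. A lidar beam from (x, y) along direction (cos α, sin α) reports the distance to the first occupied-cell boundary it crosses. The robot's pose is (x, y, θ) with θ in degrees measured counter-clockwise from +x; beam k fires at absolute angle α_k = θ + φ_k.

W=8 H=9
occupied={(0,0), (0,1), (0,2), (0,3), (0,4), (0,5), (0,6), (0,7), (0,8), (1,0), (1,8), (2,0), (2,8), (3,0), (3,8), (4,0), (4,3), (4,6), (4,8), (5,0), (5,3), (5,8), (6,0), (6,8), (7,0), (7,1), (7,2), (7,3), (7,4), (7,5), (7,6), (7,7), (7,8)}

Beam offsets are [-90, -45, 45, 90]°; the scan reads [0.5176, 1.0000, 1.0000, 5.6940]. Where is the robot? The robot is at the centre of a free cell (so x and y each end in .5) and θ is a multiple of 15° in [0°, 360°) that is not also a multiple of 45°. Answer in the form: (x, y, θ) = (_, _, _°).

Candidates: 39 free-cell centres × 16 headings = 624 poses. Raycast each; keep the one whose scan matches to 4 dp.
  (2.5, 2.5, 30°): beam 1 = 1.7321 ≠ 0.5176 ✗
  (3.5, 3.5, 210°): beam 1 = 5.0000 ≠ 0.5176 ✗
  (1.5, 4.5, 345°): beam 1 = 1.9319 ≠ 0.5176 ✗
  (5.5, 6.5, 210°): beam 1 = 1.7321 ≠ 0.5176 ✗
  (6.5, 3.5, 75°): beam 2 = 0.5774 ≠ 1.0000 ✗
  …
  (6.5, 2.5, 105°): r_1=0.5176, r_2=1.0000, r_3=1.0000, r_4=5.6940 — all match ✓
Only this pose fits every beam.

(x, y, θ) = (6.5, 2.5, 105°)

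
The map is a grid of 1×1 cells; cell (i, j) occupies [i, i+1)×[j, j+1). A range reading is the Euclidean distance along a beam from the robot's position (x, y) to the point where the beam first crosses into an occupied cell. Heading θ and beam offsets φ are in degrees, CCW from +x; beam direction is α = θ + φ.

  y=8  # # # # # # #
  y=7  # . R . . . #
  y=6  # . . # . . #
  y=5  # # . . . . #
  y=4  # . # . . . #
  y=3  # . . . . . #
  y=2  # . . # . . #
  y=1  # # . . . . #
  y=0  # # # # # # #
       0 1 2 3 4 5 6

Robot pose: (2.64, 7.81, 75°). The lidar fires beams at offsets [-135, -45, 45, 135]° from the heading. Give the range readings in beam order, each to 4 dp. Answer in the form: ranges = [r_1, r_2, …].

ranges = [0.9353, 0.3800, 0.2194, 1.8937]

beam 1: φ=-135°, α=300°
  dir = (cos 300°, sin 300°) = (0.5000, -0.8660); from cell (2,7)
  next x-line at t=0.7200, next y-line at t=0.9353; Δt_x=2.0000, Δt_y=1.1547
    x: enter (3,7) at t=0.7200
    y: enter (3,6) at t=0.9353 ← occupied
  → r_1 = 0.9353
beam 2: φ=-45°, α=30°
  dir = (cos 30°, sin 30°) = (0.8660, 0.5000); from cell (2,7)
  next x-line at t=0.4157, next y-line at t=0.3800; Δt_x=1.1547, Δt_y=2.0000
    y: enter (2,8) at t=0.3800 ← occupied
  → r_2 = 0.3800
beam 3: φ=45°, α=120°
  dir = (cos 120°, sin 120°) = (-0.5000, 0.8660); from cell (2,7)
  next x-line at t=1.2800, next y-line at t=0.2194; Δt_x=2.0000, Δt_y=1.1547
    y: enter (2,8) at t=0.2194 ← occupied
  → r_3 = 0.2194
beam 4: φ=135°, α=210°
  dir = (cos 210°, sin 210°) = (-0.8660, -0.5000); from cell (2,7)
  next x-line at t=0.7390, next y-line at t=1.6200; Δt_x=1.1547, Δt_y=2.0000
    x: enter (1,7) at t=0.7390
    y: enter (1,6) at t=1.6200
    x: enter (0,6) at t=1.8937 ← occupied
  → r_4 = 1.8937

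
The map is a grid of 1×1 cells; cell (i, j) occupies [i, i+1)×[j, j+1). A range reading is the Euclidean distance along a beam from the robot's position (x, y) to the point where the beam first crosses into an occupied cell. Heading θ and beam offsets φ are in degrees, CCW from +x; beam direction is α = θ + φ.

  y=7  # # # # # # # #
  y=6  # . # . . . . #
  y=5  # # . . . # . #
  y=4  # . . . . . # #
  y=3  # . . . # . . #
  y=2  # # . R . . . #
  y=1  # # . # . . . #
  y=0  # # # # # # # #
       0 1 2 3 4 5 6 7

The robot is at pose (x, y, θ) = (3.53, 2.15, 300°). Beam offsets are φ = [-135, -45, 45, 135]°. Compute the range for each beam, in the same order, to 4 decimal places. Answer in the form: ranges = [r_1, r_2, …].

beam 1: φ=-135°, α=165°
  dir = (cos 165°, sin 165°) = (-0.9659, 0.2588); from cell (3,2)
  next x-line at t=0.5487, next y-line at t=3.2841; Δt_x=1.0353, Δt_y=3.8637
    x: enter (2,2) at t=0.5487
    x: enter (1,2) at t=1.5840 ← occupied
  → r_1 = 1.5840
beam 2: φ=-45°, α=255°
  dir = (cos 255°, sin 255°) = (-0.2588, -0.9659); from cell (3,2)
  next x-line at t=2.0478, next y-line at t=0.1553; Δt_x=3.8637, Δt_y=1.0353
    y: enter (3,1) at t=0.1553 ← occupied
  → r_2 = 0.1553
beam 3: φ=45°, α=345°
  dir = (cos 345°, sin 345°) = (0.9659, -0.2588); from cell (3,2)
  next x-line at t=0.4866, next y-line at t=0.5796; Δt_x=1.0353, Δt_y=3.8637
    x: enter (4,2) at t=0.4866
    y: enter (4,1) at t=0.5796
    x: enter (5,1) at t=1.5219
    x: enter (6,1) at t=2.5571
    x: enter (7,1) at t=3.5924 ← occupied
  → r_3 = 3.5924
beam 4: φ=135°, α=75°
  dir = (cos 75°, sin 75°) = (0.2588, 0.9659); from cell (3,2)
  next x-line at t=1.8159, next y-line at t=0.8800; Δt_x=3.8637, Δt_y=1.0353
    y: enter (3,3) at t=0.8800
    x: enter (4,3) at t=1.8159 ← occupied
  → r_4 = 1.8159

ranges = [1.5840, 0.1553, 3.5924, 1.8159]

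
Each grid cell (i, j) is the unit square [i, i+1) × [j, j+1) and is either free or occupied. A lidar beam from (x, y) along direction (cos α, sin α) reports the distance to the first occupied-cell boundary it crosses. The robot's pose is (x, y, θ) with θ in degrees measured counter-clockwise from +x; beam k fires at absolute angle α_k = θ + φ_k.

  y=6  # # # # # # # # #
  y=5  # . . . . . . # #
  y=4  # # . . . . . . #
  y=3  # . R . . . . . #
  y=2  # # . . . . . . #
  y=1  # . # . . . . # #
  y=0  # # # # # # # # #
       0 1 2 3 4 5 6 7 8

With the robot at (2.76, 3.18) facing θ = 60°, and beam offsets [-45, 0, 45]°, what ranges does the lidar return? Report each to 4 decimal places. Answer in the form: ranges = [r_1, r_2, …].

ranges = [5.4248, 3.2563, 2.9195]

beam 1: φ=-45°, α=15°
  dir = (cos 15°, sin 15°) = (0.9659, 0.2588); from cell (2,3)
  next x-line at t=0.2485, next y-line at t=3.1682; Δt_x=1.0353, Δt_y=3.8637
    x: enter (3,3) at t=0.2485
    x: enter (4,3) at t=1.2837
    x: enter (5,3) at t=2.3190
    y: enter (5,4) at t=3.1682
    x: enter (6,4) at t=3.3543
    x: enter (7,4) at t=4.3896
    x: enter (8,4) at t=5.4248 ← occupied
  → r_1 = 5.4248
beam 2: φ=0°, α=60°
  dir = (cos 60°, sin 60°) = (0.5000, 0.8660); from cell (2,3)
  next x-line at t=0.4800, next y-line at t=0.9469; Δt_x=2.0000, Δt_y=1.1547
    x: enter (3,3) at t=0.4800
    y: enter (3,4) at t=0.9469
    y: enter (3,5) at t=2.1016
    x: enter (4,5) at t=2.4800
    y: enter (4,6) at t=3.2563 ← occupied
  → r_2 = 3.2563
beam 3: φ=45°, α=105°
  dir = (cos 105°, sin 105°) = (-0.2588, 0.9659); from cell (2,3)
  next x-line at t=2.9364, next y-line at t=0.8489; Δt_x=3.8637, Δt_y=1.0353
    y: enter (2,4) at t=0.8489
    y: enter (2,5) at t=1.8842
    y: enter (2,6) at t=2.9195 ← occupied
  → r_3 = 2.9195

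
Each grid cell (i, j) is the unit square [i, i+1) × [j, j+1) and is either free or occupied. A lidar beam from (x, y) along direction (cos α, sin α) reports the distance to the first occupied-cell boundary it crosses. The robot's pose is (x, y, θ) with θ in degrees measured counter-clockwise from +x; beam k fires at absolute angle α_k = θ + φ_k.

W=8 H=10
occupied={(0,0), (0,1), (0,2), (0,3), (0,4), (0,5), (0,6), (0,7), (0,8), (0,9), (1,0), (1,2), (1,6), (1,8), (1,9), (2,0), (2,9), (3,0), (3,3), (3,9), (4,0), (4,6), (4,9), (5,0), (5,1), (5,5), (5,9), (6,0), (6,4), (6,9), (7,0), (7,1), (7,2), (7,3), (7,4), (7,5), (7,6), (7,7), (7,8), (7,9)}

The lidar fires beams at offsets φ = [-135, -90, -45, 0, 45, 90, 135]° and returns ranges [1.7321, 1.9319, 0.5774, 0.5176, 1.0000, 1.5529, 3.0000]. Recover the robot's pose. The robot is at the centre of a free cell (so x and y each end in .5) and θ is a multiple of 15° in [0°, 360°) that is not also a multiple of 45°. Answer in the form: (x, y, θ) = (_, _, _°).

The pose lattice has 40·16 = 640 candidates. Test each by forward raycasting.
  (2.5, 4.5, 345°): beam 3 = 1.0000 ≠ 0.5774 ✗
  (5.5, 6.5, 165°): beam 2 = 2.5882 ≠ 1.9319 ✗
  (6.5, 2.5, 240°): beam 1 = 1.5529 ≠ 1.7321 ✗
  (5.5, 6.5, 15°): beam 1 = 0.5774 ≠ 1.7321 ✗
  …
  (6.5, 7.5, 15°): r_1=1.7321, r_2=1.9319, r_3=0.5774, r_4=0.5176, r_5=1.0000, r_6=1.5529, r_7=3.0000 — all match ✓
Unique over the lattice → pose = (6.5, 7.5, 15°).

(x, y, θ) = (6.5, 7.5, 15°)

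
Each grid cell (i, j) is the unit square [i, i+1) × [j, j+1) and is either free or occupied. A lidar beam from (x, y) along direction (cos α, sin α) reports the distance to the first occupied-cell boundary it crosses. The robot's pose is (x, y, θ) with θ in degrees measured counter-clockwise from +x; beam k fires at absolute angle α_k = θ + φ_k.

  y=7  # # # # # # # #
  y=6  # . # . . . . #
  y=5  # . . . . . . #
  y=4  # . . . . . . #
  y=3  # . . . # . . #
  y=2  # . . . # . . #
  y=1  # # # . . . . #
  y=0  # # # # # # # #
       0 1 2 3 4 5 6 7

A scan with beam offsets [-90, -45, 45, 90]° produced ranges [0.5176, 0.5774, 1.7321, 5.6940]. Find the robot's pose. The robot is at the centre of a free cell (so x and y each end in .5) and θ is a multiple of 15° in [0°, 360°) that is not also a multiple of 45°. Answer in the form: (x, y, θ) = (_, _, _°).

Enumerate (i+0.5, j+0.5, θ) over the 31 free cells and 16 admissible headings. For each, cast all 4 beams and compare to the given ranges.
  (3.5, 5.5, 255°): beam 1 = 2.5882 ≠ 0.5176 ✗
  (2.5, 2.5, 165°): beam 1 = 4.6587 ≠ 0.5176 ✗
  (3.5, 6.5, 15°): beam 1 = 2.5882 ≠ 0.5176 ✗
  (1.5, 2.5, 30°): beam 1 = 0.5774 ≠ 0.5176 ✗
  …
  (5.5, 1.5, 345°): r_1=0.5176, r_2=0.5774, r_3=1.7321, r_4=5.6940 — all match ✓
No second candidate reproduces the full scan.

(x, y, θ) = (5.5, 1.5, 345°)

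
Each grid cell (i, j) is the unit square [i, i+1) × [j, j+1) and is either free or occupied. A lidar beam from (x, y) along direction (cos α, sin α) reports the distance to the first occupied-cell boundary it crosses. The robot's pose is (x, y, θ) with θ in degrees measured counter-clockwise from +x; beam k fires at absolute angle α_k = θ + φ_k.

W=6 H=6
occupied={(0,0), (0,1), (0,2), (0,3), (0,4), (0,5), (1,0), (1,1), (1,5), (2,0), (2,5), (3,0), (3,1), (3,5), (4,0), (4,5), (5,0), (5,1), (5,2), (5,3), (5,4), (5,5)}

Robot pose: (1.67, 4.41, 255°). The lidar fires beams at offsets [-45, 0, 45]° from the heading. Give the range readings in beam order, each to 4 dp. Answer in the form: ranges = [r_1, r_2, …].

ranges = [0.7736, 2.4950, 2.7828]

beam 1: φ=-45°, α=210°
  direction (-0.8660, -0.5000); cell (1,4); t to first gridline: x 0.7736, y 0.8200 (then +1.1547 / +2.0000)
    (0,4) via x @ 0.7736  # hit
  → r_1 = 0.7736
beam 2: φ=0°, α=255°
  direction (-0.2588, -0.9659); cell (1,4); t to first gridline: x 2.5887, y 0.4245 (then +3.8637 / +1.0353)
    (1,3) via y @ 0.4245
    (1,2) via y @ 1.4597
    (1,1) via y @ 2.4950  # hit
  → r_2 = 2.4950
beam 3: φ=45°, α=300°
  direction (0.5000, -0.8660); cell (1,4); t to first gridline: x 0.6600, y 0.4734 (then +2.0000 / +1.1547)
    (1,3) via y @ 0.4734
    (2,3) via x @ 0.6600
    (2,2) via y @ 1.6281
    (3,2) via x @ 2.6600
    (3,1) via y @ 2.7828  # hit
  → r_3 = 2.7828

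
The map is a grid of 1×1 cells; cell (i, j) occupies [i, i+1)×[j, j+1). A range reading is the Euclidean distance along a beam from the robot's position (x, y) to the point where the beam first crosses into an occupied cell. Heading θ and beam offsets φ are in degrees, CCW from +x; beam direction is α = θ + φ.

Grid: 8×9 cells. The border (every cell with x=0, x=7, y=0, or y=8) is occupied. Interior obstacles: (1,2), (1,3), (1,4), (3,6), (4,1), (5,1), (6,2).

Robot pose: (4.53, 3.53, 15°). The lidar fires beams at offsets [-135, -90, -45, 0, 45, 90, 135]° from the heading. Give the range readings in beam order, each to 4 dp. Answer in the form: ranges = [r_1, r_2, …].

beam 1: φ=-135°, α=240°
  dir = (cos 240°, sin 240°) = (-0.5000, -0.8660); from cell (4,3)
  next x-line at t=1.0600, next y-line at t=0.6120; Δt_x=2.0000, Δt_y=1.1547
    y: enter (4,2) at t=0.6120
    x: enter (3,2) at t=1.0600
    y: enter (3,1) at t=1.7667
    y: enter (3,0) at t=2.9214 ← occupied
  → r_1 = 2.9214
beam 2: φ=-90°, α=285°
  dir = (cos 285°, sin 285°) = (0.2588, -0.9659); from cell (4,3)
  next x-line at t=1.8159, next y-line at t=0.5487; Δt_x=3.8637, Δt_y=1.0353
    y: enter (4,2) at t=0.5487
    y: enter (4,1) at t=1.5840 ← occupied
  → r_2 = 1.5840
beam 3: φ=-45°, α=330°
  dir = (cos 330°, sin 330°) = (0.8660, -0.5000); from cell (4,3)
  next x-line at t=0.5427, next y-line at t=1.0600; Δt_x=1.1547, Δt_y=2.0000
    x: enter (5,3) at t=0.5427
    y: enter (5,2) at t=1.0600
    x: enter (6,2) at t=1.6974 ← occupied
  → r_3 = 1.6974
beam 4: φ=0°, α=15°
  dir = (cos 15°, sin 15°) = (0.9659, 0.2588); from cell (4,3)
  next x-line at t=0.4866, next y-line at t=1.8159; Δt_x=1.0353, Δt_y=3.8637
    x: enter (5,3) at t=0.4866
    x: enter (6,3) at t=1.5219
    y: enter (6,4) at t=1.8159
    x: enter (7,4) at t=2.5571 ← occupied
  → r_4 = 2.5571
beam 5: φ=45°, α=60°
  dir = (cos 60°, sin 60°) = (0.5000, 0.8660); from cell (4,3)
  next x-line at t=0.9400, next y-line at t=0.5427; Δt_x=2.0000, Δt_y=1.1547
    y: enter (4,4) at t=0.5427
    x: enter (5,4) at t=0.9400
    y: enter (5,5) at t=1.6974
    y: enter (5,6) at t=2.8521
    x: enter (6,6) at t=2.9400
    y: enter (6,7) at t=4.0068
    x: enter (7,7) at t=4.9400 ← occupied
  → r_5 = 4.9400
beam 6: φ=90°, α=105°
  dir = (cos 105°, sin 105°) = (-0.2588, 0.9659); from cell (4,3)
  next x-line at t=2.0478, next y-line at t=0.4866; Δt_x=3.8637, Δt_y=1.0353
    y: enter (4,4) at t=0.4866
    y: enter (4,5) at t=1.5219
    x: enter (3,5) at t=2.0478
    y: enter (3,6) at t=2.5571 ← occupied
  → r_6 = 2.5571
beam 7: φ=135°, α=150°
  dir = (cos 150°, sin 150°) = (-0.8660, 0.5000); from cell (4,3)
  next x-line at t=0.6120, next y-line at t=0.9400; Δt_x=1.1547, Δt_y=2.0000
    x: enter (3,3) at t=0.6120
    y: enter (3,4) at t=0.9400
    x: enter (2,4) at t=1.7667
    x: enter (1,4) at t=2.9214 ← occupied
  → r_7 = 2.9214

ranges = [2.9214, 1.5840, 1.6974, 2.5571, 4.9400, 2.5571, 2.9214]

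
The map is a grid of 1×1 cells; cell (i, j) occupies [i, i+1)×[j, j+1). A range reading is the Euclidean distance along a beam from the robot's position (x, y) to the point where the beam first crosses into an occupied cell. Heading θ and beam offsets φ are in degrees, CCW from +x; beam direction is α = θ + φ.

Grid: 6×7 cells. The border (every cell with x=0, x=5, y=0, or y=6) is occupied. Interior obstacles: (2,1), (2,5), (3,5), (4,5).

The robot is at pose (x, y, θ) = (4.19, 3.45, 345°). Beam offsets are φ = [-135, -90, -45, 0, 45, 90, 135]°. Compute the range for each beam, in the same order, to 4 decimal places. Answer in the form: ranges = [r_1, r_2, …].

ranges = [3.6835, 2.5364, 1.6200, 0.8386, 0.9353, 1.6047, 1.7898]

beam 1: φ=-135°, α=210°
  direction (-0.8660, -0.5000); cell (4,3); t to first gridline: x 0.2194, y 0.9000 (then +1.1547 / +2.0000)
    (3,3) via x @ 0.2194
    (3,2) via y @ 0.9000
    (2,2) via x @ 1.3741
    (1,2) via x @ 2.5288
    (1,1) via y @ 2.9000
    (0,1) via x @ 3.6835  # hit
  → r_1 = 3.6835
beam 2: φ=-90°, α=255°
  direction (-0.2588, -0.9659); cell (4,3); t to first gridline: x 0.7341, y 0.4659 (then +3.8637 / +1.0353)
    (4,2) via y @ 0.4659
    (3,2) via x @ 0.7341
    (3,1) via y @ 1.5012
    (3,0) via y @ 2.5364  # hit
  → r_2 = 2.5364
beam 3: φ=-45°, α=300°
  direction (0.5000, -0.8660); cell (4,3); t to first gridline: x 1.6200, y 0.5196 (then +2.0000 / +1.1547)
    (4,2) via y @ 0.5196
    (5,2) via x @ 1.6200  # hit
  → r_3 = 1.6200
beam 4: φ=0°, α=345°
  direction (0.9659, -0.2588); cell (4,3); t to first gridline: x 0.8386, y 1.7387 (then +1.0353 / +3.8637)
    (5,3) via x @ 0.8386  # hit
  → r_4 = 0.8386
beam 5: φ=45°, α=30°
  direction (0.8660, 0.5000); cell (4,3); t to first gridline: x 0.9353, y 1.1000 (then +1.1547 / +2.0000)
    (5,3) via x @ 0.9353  # hit
  → r_5 = 0.9353
beam 6: φ=90°, α=75°
  direction (0.2588, 0.9659); cell (4,3); t to first gridline: x 3.1296, y 0.5694 (then +3.8637 / +1.0353)
    (4,4) via y @ 0.5694
    (4,5) via y @ 1.6047  # hit
  → r_6 = 1.6047
beam 7: φ=135°, α=120°
  direction (-0.5000, 0.8660); cell (4,3); t to first gridline: x 0.3800, y 0.6351 (then +2.0000 / +1.1547)
    (3,3) via x @ 0.3800
    (3,4) via y @ 0.6351
    (3,5) via y @ 1.7898  # hit
  → r_7 = 1.7898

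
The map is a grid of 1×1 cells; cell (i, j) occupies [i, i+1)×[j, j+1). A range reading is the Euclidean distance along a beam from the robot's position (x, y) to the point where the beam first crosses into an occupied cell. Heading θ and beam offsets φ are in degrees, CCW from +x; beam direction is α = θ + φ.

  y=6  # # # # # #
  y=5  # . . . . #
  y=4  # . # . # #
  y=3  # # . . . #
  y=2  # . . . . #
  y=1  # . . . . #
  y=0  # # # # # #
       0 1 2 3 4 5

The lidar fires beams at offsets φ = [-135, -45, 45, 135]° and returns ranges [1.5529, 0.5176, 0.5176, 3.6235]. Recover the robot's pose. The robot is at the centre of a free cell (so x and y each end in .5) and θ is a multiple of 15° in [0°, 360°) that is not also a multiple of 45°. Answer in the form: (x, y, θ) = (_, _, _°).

(x, y, θ) = (1.5, 1.5, 240°)

Enumerate (i+0.5, j+0.5, θ) over the 17 free cells and 16 admissible headings. For each, cast all 4 beams and compare to the given ranges.
  (1.5, 5.5, 240°): beam 1 = 0.5176 ≠ 1.5529 ✗
  (3.5, 5.5, 255°): beam 1 = 0.5774 ≠ 1.5529 ✗
  (2.5, 2.5, 330°): beam 2 = 1.5529 ≠ 0.5176 ✗
  (3.5, 4.5, 120°): beam 1 = 0.5176 ≠ 1.5529 ✗
  (3.5, 1.5, 120°): beam 2 = 2.5882 ≠ 0.5176 ✗
  …
  (1.5, 1.5, 240°): r_1=1.5529, r_2=0.5176, r_3=0.5176, r_4=3.6235 — all match ✓
Only this pose fits every beam.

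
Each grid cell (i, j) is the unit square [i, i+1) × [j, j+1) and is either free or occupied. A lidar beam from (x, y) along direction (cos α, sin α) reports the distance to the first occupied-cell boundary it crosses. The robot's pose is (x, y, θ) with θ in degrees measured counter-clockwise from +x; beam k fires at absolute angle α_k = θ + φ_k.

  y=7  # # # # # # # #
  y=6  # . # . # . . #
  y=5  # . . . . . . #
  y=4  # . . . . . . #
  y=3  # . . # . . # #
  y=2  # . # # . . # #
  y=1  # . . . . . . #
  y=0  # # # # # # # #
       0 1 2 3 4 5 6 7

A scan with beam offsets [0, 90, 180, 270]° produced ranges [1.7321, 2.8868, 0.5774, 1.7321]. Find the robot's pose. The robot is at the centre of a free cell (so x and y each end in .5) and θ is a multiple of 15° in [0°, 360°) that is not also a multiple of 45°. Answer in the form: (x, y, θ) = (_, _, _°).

(x, y, θ) = (4.5, 5.5, 240°)

Enumerate (i+0.5, j+0.5, θ) over the 29 free cells and 16 admissible headings. For each, cast all 4 beams and compare to the given ranges.
  (6.5, 6.5, 285°): beam 1 = 1.9319 ≠ 1.7321 ✗
  (1.5, 4.5, 165°): beam 1 = 0.5176 ≠ 1.7321 ✗
  (1.5, 6.5, 330°): beam 1 = 0.5774 ≠ 1.7321 ✗
  (4.5, 4.5, 210°): beam 1 = 1.0000 ≠ 1.7321 ✗
  (5.5, 6.5, 240°): beam 1 = 3.0000 ≠ 1.7321 ✗
  …
  (4.5, 5.5, 240°): r_1=1.7321, r_2=2.8868, r_3=0.5774, r_4=1.7321 — all match ✓
No second candidate reproduces the full scan.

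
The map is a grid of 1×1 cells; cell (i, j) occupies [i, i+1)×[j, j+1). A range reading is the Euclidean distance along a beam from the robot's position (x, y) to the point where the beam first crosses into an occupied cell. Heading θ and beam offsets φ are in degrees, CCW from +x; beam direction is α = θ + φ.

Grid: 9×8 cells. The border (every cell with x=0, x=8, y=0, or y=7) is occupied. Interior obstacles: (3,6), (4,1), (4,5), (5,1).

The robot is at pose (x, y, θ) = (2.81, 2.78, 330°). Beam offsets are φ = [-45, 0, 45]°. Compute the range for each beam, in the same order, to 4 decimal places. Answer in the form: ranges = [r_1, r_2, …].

ranges = [1.8428, 1.5600, 5.3731]

beam 1: φ=-45°, α=285°
  cosα=0.2588 sinα=-0.9659 | (2,2) | tMaxX 0.7341 tMaxY 0.8075 | tΔX 3.8637 tΔY 1.0353
    t=0.7341 [x] (3,2)
    t=0.8075 [y] (3,1)
    t=1.8428 [y] (3,0) — stop
  → r_1 = 1.8428
beam 2: φ=0°, α=330°
  cosα=0.8660 sinα=-0.5000 | (2,2) | tMaxX 0.2194 tMaxY 1.5600 | tΔX 1.1547 tΔY 2.0000
    t=0.2194 [x] (3,2)
    t=1.3741 [x] (4,2)
    t=1.5600 [y] (4,1) — stop
  → r_2 = 1.5600
beam 3: φ=45°, α=15°
  cosα=0.9659 sinα=0.2588 | (2,2) | tMaxX 0.1967 tMaxY 0.8500 | tΔX 1.0353 tΔY 3.8637
    t=0.1967 [x] (3,2)
    t=0.8500 [y] (3,3)
    t=1.2320 [x] (4,3)
    t=2.2673 [x] (5,3)
    t=3.3025 [x] (6,3)
    t=4.3378 [x] (7,3)
    t=4.7137 [y] (7,4)
    t=5.3731 [x] (8,4) — stop
  → r_3 = 5.3731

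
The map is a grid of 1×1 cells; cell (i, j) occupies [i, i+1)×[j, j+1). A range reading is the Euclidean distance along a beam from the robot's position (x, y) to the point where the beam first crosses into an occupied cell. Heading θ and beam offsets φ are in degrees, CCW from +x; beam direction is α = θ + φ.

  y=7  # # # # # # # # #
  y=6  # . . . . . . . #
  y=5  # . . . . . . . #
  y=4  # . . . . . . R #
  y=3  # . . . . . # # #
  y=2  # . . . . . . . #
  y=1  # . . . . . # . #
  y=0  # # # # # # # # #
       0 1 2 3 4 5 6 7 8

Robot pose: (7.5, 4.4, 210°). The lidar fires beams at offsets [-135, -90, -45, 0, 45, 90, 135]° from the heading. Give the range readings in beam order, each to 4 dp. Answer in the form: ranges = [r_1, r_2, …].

beam 1: φ=-135°, α=75°
  direction (0.2588, 0.9659); cell (7,4); t to first gridline: x 1.9319, y 0.6212 (then +3.8637 / +1.0353)
    (7,5) via y @ 0.6212
    (7,6) via y @ 1.6564
    (8,6) via x @ 1.9319  # hit
  → r_1 = 1.9319
beam 2: φ=-90°, α=120°
  direction (-0.5000, 0.8660); cell (7,4); t to first gridline: x 1.0000, y 0.6928 (then +2.0000 / +1.1547)
    (7,5) via y @ 0.6928
    (6,5) via x @ 1.0000
    (6,6) via y @ 1.8475
    (5,6) via x @ 3.0000
    (5,7) via y @ 3.0022  # hit
  → r_2 = 3.0022
beam 3: φ=-45°, α=165°
  direction (-0.9659, 0.2588); cell (7,4); t to first gridline: x 0.5176, y 2.3182 (then +1.0353 / +3.8637)
    (6,4) via x @ 0.5176
    (5,4) via x @ 1.5529
    (5,5) via y @ 2.3182
    (4,5) via x @ 2.5882
    (3,5) via x @ 3.6235
    (2,5) via x @ 4.6587
    (1,5) via x @ 5.6940
    (1,6) via y @ 6.1819
    (0,6) via x @ 6.7293  # hit
  → r_3 = 6.7293
beam 4: φ=0°, α=210°
  direction (-0.8660, -0.5000); cell (7,4); t to first gridline: x 0.5774, y 0.8000 (then +1.1547 / +2.0000)
    (6,4) via x @ 0.5774
    (6,3) via y @ 0.8000  # hit
  → r_4 = 0.8000
beam 5: φ=45°, α=255°
  direction (-0.2588, -0.9659); cell (7,4); t to first gridline: x 1.9319, y 0.4141 (then +3.8637 / +1.0353)
    (7,3) via y @ 0.4141  # hit
  → r_5 = 0.4141
beam 6: φ=90°, α=300°
  direction (0.5000, -0.8660); cell (7,4); t to first gridline: x 1.0000, y 0.4619 (then +2.0000 / +1.1547)
    (7,3) via y @ 0.4619  # hit
  → r_6 = 0.4619
beam 7: φ=135°, α=345°
  direction (0.9659, -0.2588); cell (7,4); t to first gridline: x 0.5176, y 1.5455 (then +1.0353 / +3.8637)
    (8,4) via x @ 0.5176  # hit
  → r_7 = 0.5176

ranges = [1.9319, 3.0022, 6.7293, 0.8000, 0.4141, 0.4619, 0.5176]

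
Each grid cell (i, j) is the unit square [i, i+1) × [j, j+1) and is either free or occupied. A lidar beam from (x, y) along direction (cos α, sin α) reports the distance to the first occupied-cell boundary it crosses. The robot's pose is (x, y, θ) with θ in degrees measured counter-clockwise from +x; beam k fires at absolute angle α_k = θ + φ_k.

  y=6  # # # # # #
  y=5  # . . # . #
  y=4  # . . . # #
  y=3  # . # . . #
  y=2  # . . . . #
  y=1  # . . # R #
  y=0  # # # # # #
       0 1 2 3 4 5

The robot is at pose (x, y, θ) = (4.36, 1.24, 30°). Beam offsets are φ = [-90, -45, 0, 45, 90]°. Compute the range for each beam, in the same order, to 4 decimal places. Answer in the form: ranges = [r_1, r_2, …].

ranges = [0.2771, 0.6626, 0.7390, 2.4728, 0.7200]

beam 1: φ=-90°, α=300°
  direction (0.5000, -0.8660); cell (4,1); t to first gridline: x 1.2800, y 0.2771 (then +2.0000 / +1.1547)
    (4,0) via y @ 0.2771  # hit
  → r_1 = 0.2771
beam 2: φ=-45°, α=345°
  direction (0.9659, -0.2588); cell (4,1); t to first gridline: x 0.6626, y 0.9273 (then +1.0353 / +3.8637)
    (5,1) via x @ 0.6626  # hit
  → r_2 = 0.6626
beam 3: φ=0°, α=30°
  direction (0.8660, 0.5000); cell (4,1); t to first gridline: x 0.7390, y 1.5200 (then +1.1547 / +2.0000)
    (5,1) via x @ 0.7390  # hit
  → r_3 = 0.7390
beam 4: φ=45°, α=75°
  direction (0.2588, 0.9659); cell (4,1); t to first gridline: x 2.4728, y 0.7868 (then +3.8637 / +1.0353)
    (4,2) via y @ 0.7868
    (4,3) via y @ 1.8221
    (5,3) via x @ 2.4728  # hit
  → r_4 = 2.4728
beam 5: φ=90°, α=120°
  direction (-0.5000, 0.8660); cell (4,1); t to first gridline: x 0.7200, y 0.8776 (then +2.0000 / +1.1547)
    (3,1) via x @ 0.7200  # hit
  → r_5 = 0.7200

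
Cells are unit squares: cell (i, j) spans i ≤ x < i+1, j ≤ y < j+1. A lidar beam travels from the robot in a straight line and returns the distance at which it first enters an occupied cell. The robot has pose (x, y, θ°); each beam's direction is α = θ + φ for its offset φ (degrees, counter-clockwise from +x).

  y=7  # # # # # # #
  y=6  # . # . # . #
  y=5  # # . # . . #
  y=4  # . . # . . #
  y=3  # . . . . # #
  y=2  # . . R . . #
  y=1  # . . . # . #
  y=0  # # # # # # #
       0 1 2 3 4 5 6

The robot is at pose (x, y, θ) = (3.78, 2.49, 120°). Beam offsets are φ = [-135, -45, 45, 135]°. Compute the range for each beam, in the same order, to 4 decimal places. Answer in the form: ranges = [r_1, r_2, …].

ranges = [2.2983, 3.6338, 2.8781, 1.5426]

beam 1: φ=-135°, α=345°
  dir = (cos 345°, sin 345°) = (0.9659, -0.2588); from cell (3,2)
  next x-line at t=0.2278, next y-line at t=1.8932; Δt_x=1.0353, Δt_y=3.8637
    x: enter (4,2) at t=0.2278
    x: enter (5,2) at t=1.2630
    y: enter (5,1) at t=1.8932
    x: enter (6,1) at t=2.2983 ← occupied
  → r_1 = 2.2983
beam 2: φ=-45°, α=75°
  dir = (cos 75°, sin 75°) = (0.2588, 0.9659); from cell (3,2)
  next x-line at t=0.8500, next y-line at t=0.5280; Δt_x=3.8637, Δt_y=1.0353
    y: enter (3,3) at t=0.5280
    x: enter (4,3) at t=0.8500
    y: enter (4,4) at t=1.5633
    y: enter (4,5) at t=2.5985
    y: enter (4,6) at t=3.6338 ← occupied
  → r_2 = 3.6338
beam 3: φ=45°, α=165°
  dir = (cos 165°, sin 165°) = (-0.9659, 0.2588); from cell (3,2)
  next x-line at t=0.8075, next y-line at t=1.9705; Δt_x=1.0353, Δt_y=3.8637
    x: enter (2,2) at t=0.8075
    x: enter (1,2) at t=1.8428
    y: enter (1,3) at t=1.9705
    x: enter (0,3) at t=2.8781 ← occupied
  → r_3 = 2.8781
beam 4: φ=135°, α=255°
  dir = (cos 255°, sin 255°) = (-0.2588, -0.9659); from cell (3,2)
  next x-line at t=3.0137, next y-line at t=0.5073; Δt_x=3.8637, Δt_y=1.0353
    y: enter (3,1) at t=0.5073
    y: enter (3,0) at t=1.5426 ← occupied
  → r_4 = 1.5426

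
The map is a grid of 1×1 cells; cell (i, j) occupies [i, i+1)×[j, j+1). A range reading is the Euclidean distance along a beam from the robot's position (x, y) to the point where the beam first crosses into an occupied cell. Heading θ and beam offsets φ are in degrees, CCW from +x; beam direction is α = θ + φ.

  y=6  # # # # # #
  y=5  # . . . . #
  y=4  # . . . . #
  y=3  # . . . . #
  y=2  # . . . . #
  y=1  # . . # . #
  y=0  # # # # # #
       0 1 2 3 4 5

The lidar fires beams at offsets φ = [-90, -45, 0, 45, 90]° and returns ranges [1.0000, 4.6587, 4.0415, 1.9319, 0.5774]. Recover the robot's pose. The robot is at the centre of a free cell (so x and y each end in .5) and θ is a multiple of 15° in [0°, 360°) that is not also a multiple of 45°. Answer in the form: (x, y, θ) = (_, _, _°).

The pose lattice has 19·16 = 304 candidates. Test each by forward raycasting.
  (2.5, 3.5, 60°): beam 1 = 2.8868 ≠ 1.0000 ✗
  (3.5, 5.5, 30°): beam 1 = 3.0000 ≠ 1.0000 ✗
  (3.5, 5.5, 75°): beam 1 = 1.5529 ≠ 1.0000 ✗
  (1.5, 3.5, 15°): beam 1 = 2.5882 ≠ 1.0000 ✗
  …
  (1.5, 5.5, 330°): r_1=1.0000, r_2=4.6587, r_3=4.0415, r_4=1.9319, r_5=0.5774 — all match ✓
Unique over the lattice → pose = (1.5, 5.5, 330°).

(x, y, θ) = (1.5, 5.5, 330°)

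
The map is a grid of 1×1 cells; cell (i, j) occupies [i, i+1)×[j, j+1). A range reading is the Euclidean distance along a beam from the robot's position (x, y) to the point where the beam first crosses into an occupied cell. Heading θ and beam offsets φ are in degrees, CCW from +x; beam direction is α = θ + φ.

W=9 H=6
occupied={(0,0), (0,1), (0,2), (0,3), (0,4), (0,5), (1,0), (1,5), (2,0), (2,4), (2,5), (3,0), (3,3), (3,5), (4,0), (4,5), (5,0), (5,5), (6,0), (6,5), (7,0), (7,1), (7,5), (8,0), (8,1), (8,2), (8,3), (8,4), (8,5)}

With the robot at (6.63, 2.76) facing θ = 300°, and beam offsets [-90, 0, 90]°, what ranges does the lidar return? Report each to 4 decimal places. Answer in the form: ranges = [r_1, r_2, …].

ranges = [3.5200, 0.8776, 1.5819]

beam 1: φ=-90°, α=210°
  d=(-0.8660,-0.5000)  start (6,2)  tX=0.7275 tY=1.5200  stride 1/|dx|=1.1547 1/|dy|=2.0000
    cross x-line → (5,2), t=0.7275
    cross y-line → (5,1), t=1.5200
    cross x-line → (4,1), t=1.8822
    cross x-line → (3,1), t=3.0369
    cross y-line → (3,0), t=3.5200 (wall)
  → r_1 = 3.5200
beam 2: φ=0°, α=300°
  d=(0.5000,-0.8660)  start (6,2)  tX=0.7400 tY=0.8776  stride 1/|dx|=2.0000 1/|dy|=1.1547
    cross x-line → (7,2), t=0.7400
    cross y-line → (7,1), t=0.8776 (wall)
  → r_2 = 0.8776
beam 3: φ=90°, α=30°
  d=(0.8660,0.5000)  start (6,2)  tX=0.4272 tY=0.4800  stride 1/|dx|=1.1547 1/|dy|=2.0000
    cross x-line → (7,2), t=0.4272
    cross y-line → (7,3), t=0.4800
    cross x-line → (8,3), t=1.5819 (wall)
  → r_3 = 1.5819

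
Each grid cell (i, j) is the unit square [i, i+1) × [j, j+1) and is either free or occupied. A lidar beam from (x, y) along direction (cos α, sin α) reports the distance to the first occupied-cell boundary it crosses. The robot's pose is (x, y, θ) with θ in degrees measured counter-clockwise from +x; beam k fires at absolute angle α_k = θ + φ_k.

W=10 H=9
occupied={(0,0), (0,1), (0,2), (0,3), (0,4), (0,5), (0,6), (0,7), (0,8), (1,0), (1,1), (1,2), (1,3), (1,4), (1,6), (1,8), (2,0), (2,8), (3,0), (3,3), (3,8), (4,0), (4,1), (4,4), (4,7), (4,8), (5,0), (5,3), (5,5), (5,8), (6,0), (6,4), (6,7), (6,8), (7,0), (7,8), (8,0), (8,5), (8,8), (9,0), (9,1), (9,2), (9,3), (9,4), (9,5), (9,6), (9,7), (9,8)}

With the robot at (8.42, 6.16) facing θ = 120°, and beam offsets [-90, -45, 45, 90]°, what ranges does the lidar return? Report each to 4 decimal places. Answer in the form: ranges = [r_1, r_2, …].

beam 1: φ=-90°, α=30°
  cosα=0.8660 sinα=0.5000 | (8,6) | tMaxX 0.6697 tMaxY 1.6800 | tΔX 1.1547 tΔY 2.0000
    t=0.6697 [x] (9,6) — stop
  → r_1 = 0.6697
beam 2: φ=-45°, α=75°
  cosα=0.2588 sinα=0.9659 | (8,6) | tMaxX 2.2409 tMaxY 0.8696 | tΔX 3.8637 tΔY 1.0353
    t=0.8696 [y] (8,7)
    t=1.9049 [y] (8,8) — stop
  → r_2 = 1.9049
beam 3: φ=45°, α=165°
  cosα=-0.9659 sinα=0.2588 | (8,6) | tMaxX 0.4348 tMaxY 3.2455 | tΔX 1.0353 tΔY 3.8637
    t=0.4348 [x] (7,6)
    t=1.4701 [x] (6,6)
    t=2.5054 [x] (5,6)
    t=3.2455 [y] (5,7)
    t=3.5406 [x] (4,7) — stop
  → r_3 = 3.5406
beam 4: φ=90°, α=210°
  cosα=-0.8660 sinα=-0.5000 | (8,6) | tMaxX 0.4850 tMaxY 0.3200 | tΔX 1.1547 tΔY 2.0000
    t=0.3200 [y] (8,5) — stop
  → r_4 = 0.3200

ranges = [0.6697, 1.9049, 3.5406, 0.3200]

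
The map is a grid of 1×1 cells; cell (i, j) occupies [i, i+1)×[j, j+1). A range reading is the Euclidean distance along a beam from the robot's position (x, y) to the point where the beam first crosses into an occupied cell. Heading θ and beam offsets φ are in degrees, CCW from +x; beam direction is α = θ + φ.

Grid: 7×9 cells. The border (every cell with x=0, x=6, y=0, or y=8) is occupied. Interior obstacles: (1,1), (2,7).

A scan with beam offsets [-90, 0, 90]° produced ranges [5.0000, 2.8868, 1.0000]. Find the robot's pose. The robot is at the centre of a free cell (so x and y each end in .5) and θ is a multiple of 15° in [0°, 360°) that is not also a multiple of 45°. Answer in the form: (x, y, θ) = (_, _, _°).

Candidates: 33 free-cell centres × 16 headings = 528 poses. Raycast each; keep the one whose scan matches to 4 dp.
  (5.5, 5.5, 30°): beam 1 = 1.0000 ≠ 5.0000 ✗
  (5.5, 6.5, 330°): beam 1 = 6.3509 ≠ 5.0000 ✗
  (3.5, 6.5, 165°): beam 1 = 1.5529 ≠ 5.0000 ✗
  (5.5, 3.5, 255°): beam 1 = 4.6587 ≠ 5.0000 ✗
  (2.5, 1.5, 255°): beam 1 = 0.5176 ≠ 5.0000 ✗
  …
  (3.5, 6.5, 30°): r_1=5.0000, r_2=2.8868, r_3=1.0000 — all match ✓
No second candidate reproduces the full scan.

(x, y, θ) = (3.5, 6.5, 30°)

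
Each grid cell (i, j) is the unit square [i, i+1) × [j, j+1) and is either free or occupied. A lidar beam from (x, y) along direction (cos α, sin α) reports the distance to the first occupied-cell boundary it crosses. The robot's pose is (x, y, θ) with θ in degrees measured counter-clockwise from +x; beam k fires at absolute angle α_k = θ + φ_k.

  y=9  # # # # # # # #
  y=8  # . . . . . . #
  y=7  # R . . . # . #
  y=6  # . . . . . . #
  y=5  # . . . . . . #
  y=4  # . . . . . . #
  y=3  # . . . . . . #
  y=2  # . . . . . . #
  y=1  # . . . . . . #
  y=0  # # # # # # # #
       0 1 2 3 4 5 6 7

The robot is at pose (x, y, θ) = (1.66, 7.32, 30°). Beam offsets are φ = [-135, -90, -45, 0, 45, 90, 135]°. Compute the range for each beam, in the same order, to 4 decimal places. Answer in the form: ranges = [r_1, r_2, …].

ranges = [2.5500, 7.2977, 5.5284, 3.3600, 1.7393, 1.3200, 0.6833]

beam 1: φ=-135°, α=255°
  cosα=-0.2588 sinα=-0.9659 | (1,7) | tMaxX 2.5500 tMaxY 0.3313 | tΔX 3.8637 tΔY 1.0353
    t=0.3313 [y] (1,6)
    t=1.3666 [y] (1,5)
    t=2.4018 [y] (1,4)
    t=2.5500 [x] (0,4) — stop
  → r_1 = 2.5500
beam 2: φ=-90°, α=300°
  cosα=0.5000 sinα=-0.8660 | (1,7) | tMaxX 0.6800 tMaxY 0.3695 | tΔX 2.0000 tΔY 1.1547
    t=0.3695 [y] (1,6)
    t=0.6800 [x] (2,6)
    t=1.5242 [y] (2,5)
    t=2.6789 [y] (2,4)
    t=2.6800 [x] (3,4)
    t=3.8336 [y] (3,3)
    t=4.6800 [x] (4,3)
    t=4.9883 [y] (4,2)
    t=6.1430 [y] (4,1)
    t=6.6800 [x] (5,1)
    t=7.2977 [y] (5,0) — stop
  → r_2 = 7.2977
beam 3: φ=-45°, α=345°
  cosα=0.9659 sinα=-0.2588 | (1,7) | tMaxX 0.3520 tMaxY 1.2364 | tΔX 1.0353 tΔY 3.8637
    t=0.3520 [x] (2,7)
    t=1.2364 [y] (2,6)
    t=1.3873 [x] (3,6)
    t=2.4225 [x] (4,6)
    t=3.4578 [x] (5,6)
    t=4.4931 [x] (6,6)
    t=5.1001 [y] (6,5)
    t=5.5284 [x] (7,5) — stop
  → r_3 = 5.5284
beam 4: φ=0°, α=30°
  cosα=0.8660 sinα=0.5000 | (1,7) | tMaxX 0.3926 tMaxY 1.3600 | tΔX 1.1547 tΔY 2.0000
    t=0.3926 [x] (2,7)
    t=1.3600 [y] (2,8)
    t=1.5473 [x] (3,8)
    t=2.7020 [x] (4,8)
    t=3.3600 [y] (4,9) — stop
  → r_4 = 3.3600
beam 5: φ=45°, α=75°
  cosα=0.2588 sinα=0.9659 | (1,7) | tMaxX 1.3137 tMaxY 0.7040 | tΔX 3.8637 tΔY 1.0353
    t=0.7040 [y] (1,8)
    t=1.3137 [x] (2,8)
    t=1.7393 [y] (2,9) — stop
  → r_5 = 1.7393
beam 6: φ=90°, α=120°
  cosα=-0.5000 sinα=0.8660 | (1,7) | tMaxX 1.3200 tMaxY 0.7852 | tΔX 2.0000 tΔY 1.1547
    t=0.7852 [y] (1,8)
    t=1.3200 [x] (0,8) — stop
  → r_6 = 1.3200
beam 7: φ=135°, α=165°
  cosα=-0.9659 sinα=0.2588 | (1,7) | tMaxX 0.6833 tMaxY 2.6273 | tΔX 1.0353 tΔY 3.8637
    t=0.6833 [x] (0,7) — stop
  → r_7 = 0.6833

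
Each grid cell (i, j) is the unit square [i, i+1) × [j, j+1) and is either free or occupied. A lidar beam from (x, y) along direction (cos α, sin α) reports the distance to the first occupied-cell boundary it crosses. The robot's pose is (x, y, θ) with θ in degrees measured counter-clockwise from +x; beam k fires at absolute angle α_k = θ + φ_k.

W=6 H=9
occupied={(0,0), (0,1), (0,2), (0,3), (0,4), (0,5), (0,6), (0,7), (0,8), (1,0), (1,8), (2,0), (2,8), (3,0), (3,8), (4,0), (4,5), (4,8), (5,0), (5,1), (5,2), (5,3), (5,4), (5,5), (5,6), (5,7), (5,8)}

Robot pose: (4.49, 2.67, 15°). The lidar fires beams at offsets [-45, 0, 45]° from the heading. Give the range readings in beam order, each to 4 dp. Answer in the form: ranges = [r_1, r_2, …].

beam 1: φ=-45°, α=330°
  d=(0.8660,-0.5000)  start (4,2)  tX=0.5889 tY=1.3400  stride 1/|dx|=1.1547 1/|dy|=2.0000
    cross x-line → (5,2), t=0.5889 (wall)
  → r_1 = 0.5889
beam 2: φ=0°, α=15°
  d=(0.9659,0.2588)  start (4,2)  tX=0.5280 tY=1.2750  stride 1/|dx|=1.0353 1/|dy|=3.8637
    cross x-line → (5,2), t=0.5280 (wall)
  → r_2 = 0.5280
beam 3: φ=45°, α=60°
  d=(0.5000,0.8660)  start (4,2)  tX=1.0200 tY=0.3811  stride 1/|dx|=2.0000 1/|dy|=1.1547
    cross y-line → (4,3), t=0.3811
    cross x-line → (5,3), t=1.0200 (wall)
  → r_3 = 1.0200

ranges = [0.5889, 0.5280, 1.0200]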